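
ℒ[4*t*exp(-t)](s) 4/(s + 1)^2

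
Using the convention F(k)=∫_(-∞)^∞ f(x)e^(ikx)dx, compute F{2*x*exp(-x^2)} I*sqrt(pi)*k*exp(-k^2/4)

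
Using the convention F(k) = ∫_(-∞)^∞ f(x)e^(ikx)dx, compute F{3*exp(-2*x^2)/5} 3*sqrt(2)*sqrt(pi)*exp(-k^2/8)/10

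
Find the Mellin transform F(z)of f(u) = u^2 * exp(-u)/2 gamma(z+2)/2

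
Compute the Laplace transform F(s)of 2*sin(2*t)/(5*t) 2*atan(2/s)/5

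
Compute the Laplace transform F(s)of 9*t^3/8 27/(4*s^4)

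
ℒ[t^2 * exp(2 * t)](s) 2/(s - 2)^3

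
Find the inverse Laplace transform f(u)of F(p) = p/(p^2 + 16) cos(4 * u)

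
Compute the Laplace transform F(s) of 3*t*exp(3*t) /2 3/(2*(s - 3) ^2) 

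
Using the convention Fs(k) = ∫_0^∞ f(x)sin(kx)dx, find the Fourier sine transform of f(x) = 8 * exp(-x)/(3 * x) 8 * atan(k)/3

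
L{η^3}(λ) 6/λ^4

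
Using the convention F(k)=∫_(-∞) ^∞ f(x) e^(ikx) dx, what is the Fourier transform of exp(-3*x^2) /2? sqrt(3)*sqrt(pi)*exp(-k^2/12) /6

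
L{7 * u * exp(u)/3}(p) 7/(3 * (p - 1)^2)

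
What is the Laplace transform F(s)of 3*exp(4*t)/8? 3/(8*(s - 4))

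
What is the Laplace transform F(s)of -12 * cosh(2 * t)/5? -12 * s/(5 * s^2 - 20)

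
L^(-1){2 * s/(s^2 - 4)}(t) 2 * cosh(2 * t)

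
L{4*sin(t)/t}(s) 4*atan(1/s)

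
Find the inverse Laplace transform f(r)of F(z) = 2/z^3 r^2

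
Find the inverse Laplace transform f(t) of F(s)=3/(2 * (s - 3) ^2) 3 * t * exp(3 * t) /2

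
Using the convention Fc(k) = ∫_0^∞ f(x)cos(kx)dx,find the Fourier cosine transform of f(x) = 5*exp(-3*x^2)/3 5*sqrt(3)*sqrt(pi)*exp(-k^2/12)/18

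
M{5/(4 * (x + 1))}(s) 5 * pi * csc(pi * s)/4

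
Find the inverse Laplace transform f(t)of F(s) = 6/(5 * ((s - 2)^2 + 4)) 3 * exp(2 * t) * sin(2 * t)/5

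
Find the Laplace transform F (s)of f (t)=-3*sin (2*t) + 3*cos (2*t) 3*s/ (s^2 + 4)-6/ (s^2 + 4)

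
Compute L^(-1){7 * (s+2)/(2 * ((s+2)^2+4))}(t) 7 * exp(-2 * t) * cos(2 * t)/2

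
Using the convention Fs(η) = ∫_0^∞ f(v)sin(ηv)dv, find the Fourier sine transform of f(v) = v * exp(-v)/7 2 * η/(7 * (η^2+1)^2)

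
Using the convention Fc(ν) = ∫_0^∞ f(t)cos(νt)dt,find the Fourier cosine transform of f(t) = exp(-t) 1/(ν^2 + 1)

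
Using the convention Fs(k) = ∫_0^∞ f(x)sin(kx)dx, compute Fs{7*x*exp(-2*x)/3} 28*k/(3*(k^2 + 4)^2)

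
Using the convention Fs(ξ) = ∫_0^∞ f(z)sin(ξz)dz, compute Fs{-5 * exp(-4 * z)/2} -5 * ξ/(2 * ξ^2 + 32)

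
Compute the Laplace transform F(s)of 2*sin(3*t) 6/(s^2 + 9)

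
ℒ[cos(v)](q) q/(q^2 + 1)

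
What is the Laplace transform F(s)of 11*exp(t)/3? 11/(3*(s - 1))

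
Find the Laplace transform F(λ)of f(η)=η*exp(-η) (λ + 1)^(-2)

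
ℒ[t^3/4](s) 3/(2*s^4)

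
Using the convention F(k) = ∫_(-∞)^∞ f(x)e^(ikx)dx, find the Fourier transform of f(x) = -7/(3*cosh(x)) -7*pi/(3*cosh(pi*k/2))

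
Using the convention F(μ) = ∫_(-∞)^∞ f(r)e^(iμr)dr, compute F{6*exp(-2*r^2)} 3*sqrt(2)*sqrt(pi)*exp(-μ^2/8)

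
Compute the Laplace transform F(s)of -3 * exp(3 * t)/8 -3/(8 * s - 24)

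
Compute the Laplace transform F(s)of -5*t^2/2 -5/s^3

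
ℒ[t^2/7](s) 2/(7 * s^3)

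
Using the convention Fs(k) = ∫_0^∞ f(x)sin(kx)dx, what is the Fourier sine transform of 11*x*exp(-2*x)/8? 11*k/(2*(k^2 + 4)^2)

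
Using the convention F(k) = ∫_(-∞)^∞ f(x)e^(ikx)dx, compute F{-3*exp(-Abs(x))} -6/(k^2 + 1)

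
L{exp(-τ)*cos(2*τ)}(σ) (σ + 1)/((σ + 1)^2 + 4)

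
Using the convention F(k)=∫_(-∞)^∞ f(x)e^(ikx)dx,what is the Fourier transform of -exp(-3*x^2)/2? -sqrt(3)*sqrt(pi)*exp(-k^2/12)/6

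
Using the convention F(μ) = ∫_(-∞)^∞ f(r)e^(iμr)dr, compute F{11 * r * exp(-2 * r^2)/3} 11 * sqrt(2) * I * sqrt(pi) * μ * exp(-μ^2/8)/24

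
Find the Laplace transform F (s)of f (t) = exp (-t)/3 1/ (3*(s + 1))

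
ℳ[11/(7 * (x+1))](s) 11 * pi * csc(pi * s)/7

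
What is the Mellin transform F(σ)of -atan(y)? pi*sec(pi*σ/2)/(2*σ)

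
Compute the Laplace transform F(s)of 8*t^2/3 16/(3*s^3)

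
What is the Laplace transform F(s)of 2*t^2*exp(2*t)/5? 4/(5*(s - 2)^3)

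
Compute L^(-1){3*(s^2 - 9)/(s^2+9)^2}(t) 3*t*cos(3*t)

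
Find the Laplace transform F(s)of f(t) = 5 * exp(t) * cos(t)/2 5 * (s - 1)/(2 * ((s - 1)^2 + 1))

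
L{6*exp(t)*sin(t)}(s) 6/((s - 1)^2 + 1)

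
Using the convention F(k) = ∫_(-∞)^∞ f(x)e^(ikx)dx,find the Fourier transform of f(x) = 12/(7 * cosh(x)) 12 * pi/(7 * cosh(pi * k/2))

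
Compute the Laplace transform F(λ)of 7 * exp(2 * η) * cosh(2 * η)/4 7 * (λ - 2)/(4 * λ * (λ - 4))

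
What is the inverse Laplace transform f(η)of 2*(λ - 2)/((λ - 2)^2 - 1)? 2*exp(2*η)*cosh(η)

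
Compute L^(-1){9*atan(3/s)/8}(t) 9*sin(3*t)/(8*t)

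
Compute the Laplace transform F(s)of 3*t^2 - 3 6/s^3 - 3/s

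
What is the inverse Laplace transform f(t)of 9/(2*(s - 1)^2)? 9*t*exp(t)/2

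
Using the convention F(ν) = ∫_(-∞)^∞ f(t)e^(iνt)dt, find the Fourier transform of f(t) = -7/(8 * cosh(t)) -7 * pi/(8 * cosh(pi * ν/2))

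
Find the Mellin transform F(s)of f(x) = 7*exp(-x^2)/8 7*gamma(s/2)/16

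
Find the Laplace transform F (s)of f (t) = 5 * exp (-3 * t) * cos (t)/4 5 * (s + 3)/ (4 * ( (s + 3)^2 + 1))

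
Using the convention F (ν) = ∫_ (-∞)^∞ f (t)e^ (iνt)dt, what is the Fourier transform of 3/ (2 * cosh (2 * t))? 3 * pi/ (4 * cosh (pi * ν/4))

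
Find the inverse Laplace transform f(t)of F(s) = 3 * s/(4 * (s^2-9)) 3 * cosh(3 * t)/4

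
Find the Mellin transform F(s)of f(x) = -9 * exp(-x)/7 -9 * gamma(s)/7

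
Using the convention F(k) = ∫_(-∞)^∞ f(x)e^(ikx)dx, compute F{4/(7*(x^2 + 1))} 4*pi*exp(-Abs(k))/7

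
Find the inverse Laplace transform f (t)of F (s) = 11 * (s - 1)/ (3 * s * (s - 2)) 11 * exp (t) * cosh (t)/3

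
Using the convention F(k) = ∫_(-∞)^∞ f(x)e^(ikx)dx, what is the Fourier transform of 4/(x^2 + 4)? 2*pi*exp(-2*Abs(k))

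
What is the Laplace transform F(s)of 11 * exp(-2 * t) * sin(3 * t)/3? 11/((s + 2)^2 + 9)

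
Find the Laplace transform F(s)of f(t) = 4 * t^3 24/s^4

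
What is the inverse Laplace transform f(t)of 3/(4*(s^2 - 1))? 3*sinh(t)/4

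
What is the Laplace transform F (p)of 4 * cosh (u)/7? 4 * p/ (7 * (p^2 - 1))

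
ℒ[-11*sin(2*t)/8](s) -11/(4*s^2 + 16)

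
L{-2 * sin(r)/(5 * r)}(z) -2 * atan(1/z)/5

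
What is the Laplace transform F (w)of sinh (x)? 1/ (w^2 - 1)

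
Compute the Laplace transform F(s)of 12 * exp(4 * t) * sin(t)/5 12/(5 * ((s - 4)^2+1))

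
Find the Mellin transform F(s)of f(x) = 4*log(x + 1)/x -4*pi*csc(pi*s)/(s - 1)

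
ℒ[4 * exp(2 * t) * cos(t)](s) 4 * (s - 2)/((s - 2)^2 + 1)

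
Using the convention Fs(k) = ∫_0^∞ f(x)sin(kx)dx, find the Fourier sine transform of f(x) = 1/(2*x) pi/4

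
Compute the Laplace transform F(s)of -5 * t -5/s^2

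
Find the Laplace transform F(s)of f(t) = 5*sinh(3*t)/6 5/(2*(s^2 - 9))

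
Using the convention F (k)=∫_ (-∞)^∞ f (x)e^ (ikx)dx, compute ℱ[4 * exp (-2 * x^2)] 2 * sqrt (2) * sqrt (pi) * exp (-k^2/8)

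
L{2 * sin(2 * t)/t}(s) 2 * atan(2/s)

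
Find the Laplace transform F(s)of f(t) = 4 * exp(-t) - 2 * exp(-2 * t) 4/(s + 1) - 2/(s + 2)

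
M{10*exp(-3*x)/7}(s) 10*gamma(s)/(7*3^s)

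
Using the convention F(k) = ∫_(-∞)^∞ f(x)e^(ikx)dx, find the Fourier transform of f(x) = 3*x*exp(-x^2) 3*I*sqrt(pi)*k*exp(-k^2/4)/2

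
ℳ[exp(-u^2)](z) gamma(z/2)/2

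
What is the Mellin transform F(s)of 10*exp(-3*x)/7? 10*gamma(s)/(7*3^s)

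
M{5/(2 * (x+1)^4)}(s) 5 * gamma(s) * gamma(4 - s)/12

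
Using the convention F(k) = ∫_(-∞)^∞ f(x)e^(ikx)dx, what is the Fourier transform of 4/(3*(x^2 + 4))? 2*pi*exp(-2*Abs(k))/3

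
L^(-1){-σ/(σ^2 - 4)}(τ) -cosh(2 * τ)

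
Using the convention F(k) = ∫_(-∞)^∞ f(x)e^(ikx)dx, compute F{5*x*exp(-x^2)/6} 5*I*sqrt(pi)*k*exp(-k^2/4)/12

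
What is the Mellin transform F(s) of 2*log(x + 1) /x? -2*pi*csc(pi*s) /(s - 1) 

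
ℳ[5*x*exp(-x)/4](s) 5*gamma(s + 1)/4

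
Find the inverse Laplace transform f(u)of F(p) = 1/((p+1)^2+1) exp(-u)*sin(u)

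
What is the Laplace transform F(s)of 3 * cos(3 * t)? 3 * s/(s^2 + 9)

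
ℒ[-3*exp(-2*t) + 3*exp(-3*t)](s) 3/(s + 3)-3/(s + 2)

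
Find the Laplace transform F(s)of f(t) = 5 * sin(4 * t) 20/(s^2 + 16)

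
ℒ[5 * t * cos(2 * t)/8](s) 5 * (s^2-4)/(8 * (s^2 + 4)^2)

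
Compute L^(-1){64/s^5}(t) 8*t^4/3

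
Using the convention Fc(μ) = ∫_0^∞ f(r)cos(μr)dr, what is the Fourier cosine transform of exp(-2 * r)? 2/(μ^2+4)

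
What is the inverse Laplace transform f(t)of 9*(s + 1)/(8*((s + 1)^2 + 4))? 9*exp(-t)*cos(2*t)/8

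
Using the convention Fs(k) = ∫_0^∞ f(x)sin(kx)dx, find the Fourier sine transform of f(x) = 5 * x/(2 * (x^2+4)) 5 * pi * exp(-2 * k)/4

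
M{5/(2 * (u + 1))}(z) 5 * pi * csc(pi * z)/2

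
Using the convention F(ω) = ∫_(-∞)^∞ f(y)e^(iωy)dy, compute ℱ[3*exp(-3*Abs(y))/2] 9/(ω^2 + 9)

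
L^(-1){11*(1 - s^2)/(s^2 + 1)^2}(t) -11*t*cos(t)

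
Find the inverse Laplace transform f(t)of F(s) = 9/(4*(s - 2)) 9*exp(2*t)/4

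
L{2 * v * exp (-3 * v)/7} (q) 2/ (7 * (q+3)^2)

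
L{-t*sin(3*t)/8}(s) -3*s/(4*(s^2 + 9)^2)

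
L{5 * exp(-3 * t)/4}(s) 5/(4 * (s + 3))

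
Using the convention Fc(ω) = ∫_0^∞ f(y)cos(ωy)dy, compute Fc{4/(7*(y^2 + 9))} 2*pi*exp(-3*ω)/21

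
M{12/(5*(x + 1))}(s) 12*pi*csc(pi*s)/5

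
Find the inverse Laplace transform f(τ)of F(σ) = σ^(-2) τ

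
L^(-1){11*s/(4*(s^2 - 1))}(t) 11*cosh(t)/4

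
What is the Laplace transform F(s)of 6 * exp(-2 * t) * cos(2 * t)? 6 * (s+2)/((s+2)^2+4)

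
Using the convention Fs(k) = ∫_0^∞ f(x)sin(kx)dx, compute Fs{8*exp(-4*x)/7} 8*k/(7*(k^2 + 16))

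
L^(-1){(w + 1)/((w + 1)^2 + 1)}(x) exp(-x)*cos(x)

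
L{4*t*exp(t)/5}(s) 4/(5*(s - 1)^2)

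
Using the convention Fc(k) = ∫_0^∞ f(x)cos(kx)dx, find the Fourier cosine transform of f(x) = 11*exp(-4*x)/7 44/(7*(k^2 + 16))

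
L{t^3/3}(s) 2/s^4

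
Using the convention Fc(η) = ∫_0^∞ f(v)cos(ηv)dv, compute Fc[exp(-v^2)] sqrt(pi)*exp(-η^2/4)/2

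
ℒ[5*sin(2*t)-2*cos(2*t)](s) 10/(s^2 + 4)-2*s/(s^2 + 4)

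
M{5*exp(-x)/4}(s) 5*gamma(s)/4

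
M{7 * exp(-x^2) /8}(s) 7 * gamma(s/2) /16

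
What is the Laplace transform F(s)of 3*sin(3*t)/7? 9/(7*(s^2 + 9))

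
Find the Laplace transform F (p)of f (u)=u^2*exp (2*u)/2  (p - 2)^ (-3)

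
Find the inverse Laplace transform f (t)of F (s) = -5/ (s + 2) -5*exp (-2*t)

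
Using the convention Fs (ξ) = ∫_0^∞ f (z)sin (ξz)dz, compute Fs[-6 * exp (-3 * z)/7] -6 * ξ/ (7 * ξ^2 + 63)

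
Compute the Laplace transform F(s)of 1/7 1/(7*s)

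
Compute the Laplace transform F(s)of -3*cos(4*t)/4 -3*s/(4*s^2+64)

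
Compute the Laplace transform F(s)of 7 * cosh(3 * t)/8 7 * s/(8 * (s^2 - 9))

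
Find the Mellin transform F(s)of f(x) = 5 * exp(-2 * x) 5 * gamma(s)/2^s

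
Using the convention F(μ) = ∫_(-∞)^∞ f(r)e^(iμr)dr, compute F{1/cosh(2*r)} pi/(2*cosh(pi*μ/4))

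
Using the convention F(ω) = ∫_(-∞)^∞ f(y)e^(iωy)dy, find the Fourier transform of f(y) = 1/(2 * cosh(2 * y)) pi/(4 * cosh(pi * ω/4))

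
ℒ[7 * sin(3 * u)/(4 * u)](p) 7 * atan(3/p)/4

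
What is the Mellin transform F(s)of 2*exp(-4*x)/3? 2^(1 - 2*s)*gamma(s)/3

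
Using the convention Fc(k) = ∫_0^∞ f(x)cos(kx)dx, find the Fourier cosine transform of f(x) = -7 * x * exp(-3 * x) 7 * (k^2-9)/(k^2 + 9)^2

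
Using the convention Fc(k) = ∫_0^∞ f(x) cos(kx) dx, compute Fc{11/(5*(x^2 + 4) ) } 11*pi*exp(-2*k) /20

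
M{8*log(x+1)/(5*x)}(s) -8*pi*csc(pi*s)/(5*s - 5)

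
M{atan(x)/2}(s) -pi*sec(pi*s/2)/(4*s)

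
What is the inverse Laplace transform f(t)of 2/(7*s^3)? t^2/7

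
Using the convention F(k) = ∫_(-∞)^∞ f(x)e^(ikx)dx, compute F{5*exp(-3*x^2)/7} 5*sqrt(3)*sqrt(pi)*exp(-k^2/12)/21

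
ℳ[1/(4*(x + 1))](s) pi*csc(pi*s)/4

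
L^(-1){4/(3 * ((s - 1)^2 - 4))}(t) 2 * exp(t) * sinh(2 * t)/3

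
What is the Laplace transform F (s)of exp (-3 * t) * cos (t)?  (s + 3)/ ( (s + 3)^2 + 1)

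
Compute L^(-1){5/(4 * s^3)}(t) 5 * t^2/8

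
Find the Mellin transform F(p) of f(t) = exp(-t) gamma(p) 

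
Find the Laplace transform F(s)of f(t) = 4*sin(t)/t 4*atan(1/s)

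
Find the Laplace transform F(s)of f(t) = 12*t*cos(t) 12*(s^2 - 1)/(s^2 + 1)^2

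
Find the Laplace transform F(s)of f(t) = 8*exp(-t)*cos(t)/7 8*(s + 1)/(7*((s + 1)^2 + 1))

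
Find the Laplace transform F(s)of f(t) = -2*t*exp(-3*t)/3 -2/(3*(s + 3)^2)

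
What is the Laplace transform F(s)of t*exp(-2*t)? (s + 2)^(-2)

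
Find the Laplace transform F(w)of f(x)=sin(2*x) 2/(w^2 + 4)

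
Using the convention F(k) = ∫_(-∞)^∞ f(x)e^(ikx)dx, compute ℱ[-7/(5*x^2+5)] -7*pi*exp(-Abs(k))/5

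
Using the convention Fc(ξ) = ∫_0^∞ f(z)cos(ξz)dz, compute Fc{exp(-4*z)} 4/(ξ^2 + 16)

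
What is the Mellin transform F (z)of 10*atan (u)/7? -5*pi*sec (pi*z/2)/ (7*z)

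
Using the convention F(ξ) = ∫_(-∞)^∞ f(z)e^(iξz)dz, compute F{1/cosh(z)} pi/cosh(pi*ξ/2)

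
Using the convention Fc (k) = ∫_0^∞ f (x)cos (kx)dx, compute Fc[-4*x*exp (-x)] 4*(k^2 - 1)/ (k^2+1)^2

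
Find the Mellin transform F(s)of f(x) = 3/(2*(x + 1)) 3*pi*csc(pi*s)/2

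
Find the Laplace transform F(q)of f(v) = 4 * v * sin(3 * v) 24 * q/(q^2 + 9)^2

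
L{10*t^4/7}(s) 240/(7*s^5) 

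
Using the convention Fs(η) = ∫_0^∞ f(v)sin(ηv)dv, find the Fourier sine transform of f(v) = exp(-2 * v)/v atan(η/2)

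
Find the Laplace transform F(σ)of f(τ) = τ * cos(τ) (σ^2 - 1)/(σ^2 + 1)^2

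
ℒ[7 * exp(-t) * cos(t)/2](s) 7 * (s + 1)/(2 * ((s + 1)^2 + 1))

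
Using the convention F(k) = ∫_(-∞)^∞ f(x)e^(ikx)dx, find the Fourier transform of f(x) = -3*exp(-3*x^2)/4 -sqrt(3)*sqrt(pi)*exp(-k^2/12)/4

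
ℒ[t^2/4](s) 1/(2*s^3)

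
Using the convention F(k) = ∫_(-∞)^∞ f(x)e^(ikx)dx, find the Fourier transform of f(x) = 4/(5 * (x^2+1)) 4 * pi * exp(-Abs(k))/5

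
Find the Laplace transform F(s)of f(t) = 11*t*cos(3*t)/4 11*(s^2 - 9)/(4*(s^2 + 9)^2)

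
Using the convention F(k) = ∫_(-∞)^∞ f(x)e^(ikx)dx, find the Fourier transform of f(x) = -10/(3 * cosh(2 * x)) -5 * pi/(3 * cosh(pi * k/4))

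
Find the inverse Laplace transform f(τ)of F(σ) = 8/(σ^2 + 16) 2*sin(4*τ)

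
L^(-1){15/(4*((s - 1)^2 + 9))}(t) 5*exp(t)*sin(3*t)/4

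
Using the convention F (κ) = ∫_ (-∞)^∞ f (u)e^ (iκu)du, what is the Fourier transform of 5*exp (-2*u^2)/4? 5*sqrt (2)*sqrt (pi)*exp (-κ^2/8)/8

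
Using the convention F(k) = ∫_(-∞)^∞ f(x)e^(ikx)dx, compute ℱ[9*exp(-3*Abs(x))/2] 27/(k^2 + 9)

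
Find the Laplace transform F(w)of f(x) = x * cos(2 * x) (w^2 - 4)/(w^2 + 4)^2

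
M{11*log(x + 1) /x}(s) -11*pi*csc(pi*s) /(s - 1) 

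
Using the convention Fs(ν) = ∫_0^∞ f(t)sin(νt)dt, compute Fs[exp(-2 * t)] ν/(ν^2+4)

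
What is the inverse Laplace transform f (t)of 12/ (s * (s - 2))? 12 * exp (t) * sinh (t)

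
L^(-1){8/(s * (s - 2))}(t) 8 * exp(t) * sinh(t)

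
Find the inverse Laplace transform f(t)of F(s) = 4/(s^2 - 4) 2 * sinh(2 * t)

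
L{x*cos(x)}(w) (w^2-1)/(w^2 + 1)^2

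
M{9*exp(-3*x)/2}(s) 3^(2 - s)*gamma(s)/2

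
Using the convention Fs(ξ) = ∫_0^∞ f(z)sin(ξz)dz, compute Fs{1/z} pi/2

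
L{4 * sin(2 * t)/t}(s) 4 * atan(2/s)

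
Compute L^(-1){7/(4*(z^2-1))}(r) 7*sinh(r)/4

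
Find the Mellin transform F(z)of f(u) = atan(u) -pi*sec(pi*z/2)/(2*z)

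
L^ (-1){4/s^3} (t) 2*t^2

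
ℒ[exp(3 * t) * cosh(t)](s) (s - 3)/((s - 3)^2 - 1)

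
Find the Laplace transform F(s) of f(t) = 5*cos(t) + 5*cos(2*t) 5*s/(s^2 + 1) + 5*s/(s^2 + 4) 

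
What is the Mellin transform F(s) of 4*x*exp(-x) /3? 4*gamma(s + 1) /3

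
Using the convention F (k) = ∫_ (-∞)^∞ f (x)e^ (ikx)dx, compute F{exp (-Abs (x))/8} 1/ (4*(k^2 + 1))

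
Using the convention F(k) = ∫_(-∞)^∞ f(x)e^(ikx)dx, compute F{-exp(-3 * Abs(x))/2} -3/(k^2+9)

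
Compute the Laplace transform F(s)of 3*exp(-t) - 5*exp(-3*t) 3/(s + 1) - 5/(s + 3)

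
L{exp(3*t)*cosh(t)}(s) (s - 3)/((s - 3)^2 - 1)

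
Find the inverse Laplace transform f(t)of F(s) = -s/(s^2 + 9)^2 -t*sin(3*t)/6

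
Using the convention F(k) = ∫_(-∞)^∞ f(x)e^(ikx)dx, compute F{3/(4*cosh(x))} 3*pi/(4*cosh(pi*k/2))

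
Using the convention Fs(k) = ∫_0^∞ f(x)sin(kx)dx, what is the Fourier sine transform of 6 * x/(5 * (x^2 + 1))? 3 * pi * exp(-k)/5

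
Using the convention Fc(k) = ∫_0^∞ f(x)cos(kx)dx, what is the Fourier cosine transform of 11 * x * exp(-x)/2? 11 * (1 - k^2)/(2 * (k^2 + 1)^2)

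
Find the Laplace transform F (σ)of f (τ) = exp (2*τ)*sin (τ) 1/ ( (σ - 2)^2 + 1)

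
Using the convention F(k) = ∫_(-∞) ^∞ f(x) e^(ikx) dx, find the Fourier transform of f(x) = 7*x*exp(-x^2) 7*I*sqrt(pi)*k*exp(-k^2/4) /2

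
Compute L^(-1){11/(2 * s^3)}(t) 11 * t^2/4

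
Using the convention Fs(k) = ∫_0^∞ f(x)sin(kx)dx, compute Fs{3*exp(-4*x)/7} 3*k/(7*(k^2 + 16))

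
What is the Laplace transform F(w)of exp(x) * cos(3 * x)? (w - 1)/((w - 1)^2 + 9)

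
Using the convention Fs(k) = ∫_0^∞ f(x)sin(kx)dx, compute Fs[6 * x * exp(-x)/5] 12 * k/(5 * (k^2 + 1)^2)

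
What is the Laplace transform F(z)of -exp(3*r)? -1/(z - 3)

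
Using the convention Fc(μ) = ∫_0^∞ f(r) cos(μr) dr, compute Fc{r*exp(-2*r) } (4 - μ^2) /(μ^2 + 4) ^2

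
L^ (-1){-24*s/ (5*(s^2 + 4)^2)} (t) -6*t*sin (2*t)/5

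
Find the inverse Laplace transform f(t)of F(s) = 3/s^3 3*t^2/2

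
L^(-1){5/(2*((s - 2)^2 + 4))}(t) 5*exp(2*t)*sin(2*t)/4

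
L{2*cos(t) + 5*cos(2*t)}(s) 5*s/(s^2 + 4) + 2*s/(s^2 + 1)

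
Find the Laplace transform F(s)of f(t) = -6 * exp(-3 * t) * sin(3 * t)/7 -18/(7 * (s + 3)^2 + 63)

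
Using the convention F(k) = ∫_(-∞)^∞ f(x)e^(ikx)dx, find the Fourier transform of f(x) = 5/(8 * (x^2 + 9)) 5 * pi * exp(-3 * Abs(k))/24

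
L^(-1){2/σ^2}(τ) 2*τ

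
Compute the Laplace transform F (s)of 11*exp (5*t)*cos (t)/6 11*(s - 5)/ (6*( (s - 5)^2 + 1))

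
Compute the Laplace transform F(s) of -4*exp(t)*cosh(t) 4*(1 - s) /(s*(s - 2) ) 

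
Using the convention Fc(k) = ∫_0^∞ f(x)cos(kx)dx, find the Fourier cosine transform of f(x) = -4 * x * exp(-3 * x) 4 * (k^2-9)/(k^2 + 9)^2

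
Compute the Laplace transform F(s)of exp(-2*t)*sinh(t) 1/((s + 2)^2 - 1)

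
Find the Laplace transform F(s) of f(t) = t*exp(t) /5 1/(5*(s - 1) ^2) 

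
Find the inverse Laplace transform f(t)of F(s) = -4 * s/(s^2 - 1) -4 * cosh(t)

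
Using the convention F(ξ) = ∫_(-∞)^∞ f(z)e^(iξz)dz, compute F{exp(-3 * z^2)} sqrt(3) * sqrt(pi) * exp(-ξ^2/12)/3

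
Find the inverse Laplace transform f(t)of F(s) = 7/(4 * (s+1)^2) 7 * t * exp(-t)/4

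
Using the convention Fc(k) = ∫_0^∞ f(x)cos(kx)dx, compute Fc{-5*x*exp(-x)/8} 5*(k^2 - 1)/(8*(k^2 + 1)^2)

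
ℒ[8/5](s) 8/(5 * s)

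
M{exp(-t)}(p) gamma(p)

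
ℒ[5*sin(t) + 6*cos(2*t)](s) 6*s/(s^2 + 4) + 5/(s^2 + 1)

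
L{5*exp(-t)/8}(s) 5/(8*(s + 1))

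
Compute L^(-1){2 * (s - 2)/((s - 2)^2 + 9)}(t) 2 * exp(2 * t) * cos(3 * t)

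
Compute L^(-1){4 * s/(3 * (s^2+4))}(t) 4 * cos(2 * t)/3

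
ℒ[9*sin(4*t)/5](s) 36/(5*(s^2 + 16))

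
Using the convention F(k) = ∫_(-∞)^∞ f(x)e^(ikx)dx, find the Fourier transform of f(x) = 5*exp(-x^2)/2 5*sqrt(pi)*exp(-k^2/4)/2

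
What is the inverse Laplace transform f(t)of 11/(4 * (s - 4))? 11 * exp(4 * t)/4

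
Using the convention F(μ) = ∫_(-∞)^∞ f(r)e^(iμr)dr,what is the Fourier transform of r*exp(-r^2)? I*sqrt(pi)*μ*exp(-μ^2/4)/2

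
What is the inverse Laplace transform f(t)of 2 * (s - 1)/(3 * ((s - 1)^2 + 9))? 2 * exp(t) * cos(3 * t)/3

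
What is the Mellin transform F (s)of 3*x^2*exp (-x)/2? 3*gamma (s + 2)/2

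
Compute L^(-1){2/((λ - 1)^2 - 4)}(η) exp(η) * sinh(2 * η)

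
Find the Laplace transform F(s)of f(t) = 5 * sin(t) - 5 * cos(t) 5/(s^2 + 1) - 5 * s/(s^2 + 1)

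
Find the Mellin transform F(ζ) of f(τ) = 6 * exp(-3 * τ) 6 * gamma(ζ) /3^ζ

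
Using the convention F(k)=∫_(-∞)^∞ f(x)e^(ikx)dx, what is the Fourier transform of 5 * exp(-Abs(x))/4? 5/(2 * (k^2 + 1))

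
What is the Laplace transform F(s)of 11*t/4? 11/(4*s^2)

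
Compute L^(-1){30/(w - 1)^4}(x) 5 * x^3 * exp(x)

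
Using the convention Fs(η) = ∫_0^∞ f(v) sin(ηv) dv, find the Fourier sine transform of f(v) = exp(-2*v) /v atan(η/2) 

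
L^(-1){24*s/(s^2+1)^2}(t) 12*t*sin(t)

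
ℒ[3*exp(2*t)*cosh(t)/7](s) 3*(s - 2)/(7*((s - 2)^2-1))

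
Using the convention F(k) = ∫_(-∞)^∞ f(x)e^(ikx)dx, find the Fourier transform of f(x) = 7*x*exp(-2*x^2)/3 7*sqrt(2)*I*sqrt(pi)*k*exp(-k^2/8)/24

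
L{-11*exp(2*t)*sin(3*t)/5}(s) -33/(5*(s - 2)^2 + 45)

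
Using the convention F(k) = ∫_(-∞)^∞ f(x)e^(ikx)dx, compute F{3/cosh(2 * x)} 3 * pi/(2 * cosh(pi * k/4))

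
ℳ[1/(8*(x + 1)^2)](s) (-pi*s + pi)/(8*sin(pi*s))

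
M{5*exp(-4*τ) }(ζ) 5*gamma(ζ) /4^ζ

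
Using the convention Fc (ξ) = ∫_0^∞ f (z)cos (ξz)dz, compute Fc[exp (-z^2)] sqrt (pi) * exp (-ξ^2/4)/2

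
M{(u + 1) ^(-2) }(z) (-pi*z + pi) /sin(pi*z) 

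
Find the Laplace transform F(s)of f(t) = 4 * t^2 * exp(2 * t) 8/(s - 2)^3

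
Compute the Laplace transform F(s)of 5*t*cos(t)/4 5*(s^2 - 1)/(4*(s^2+1)^2)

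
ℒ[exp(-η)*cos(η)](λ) (λ + 1)/((λ + 1)^2 + 1)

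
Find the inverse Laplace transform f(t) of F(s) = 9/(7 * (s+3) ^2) 9 * t * exp(-3 * t) /7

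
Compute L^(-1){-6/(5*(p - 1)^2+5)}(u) -6*exp(u)*sin(u)/5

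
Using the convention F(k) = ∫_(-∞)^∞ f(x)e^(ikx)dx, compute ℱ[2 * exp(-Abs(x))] 4/(k^2 + 1)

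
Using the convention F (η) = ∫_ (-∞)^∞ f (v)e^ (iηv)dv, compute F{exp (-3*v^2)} sqrt (3)*sqrt (pi)*exp (-η^2/12)/3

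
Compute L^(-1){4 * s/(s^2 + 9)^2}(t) 2 * t * sin(3 * t)/3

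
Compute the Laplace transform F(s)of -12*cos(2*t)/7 -12*s/(7*s^2 + 28)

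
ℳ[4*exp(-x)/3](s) 4*gamma(s)/3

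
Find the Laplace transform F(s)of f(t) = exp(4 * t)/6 1/(6 * (s - 4))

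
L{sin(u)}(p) 1/(p^2+1)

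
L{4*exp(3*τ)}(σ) 4/(σ - 3)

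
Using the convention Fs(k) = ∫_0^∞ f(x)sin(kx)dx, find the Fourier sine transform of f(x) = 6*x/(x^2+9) 3*pi*exp(-3*k)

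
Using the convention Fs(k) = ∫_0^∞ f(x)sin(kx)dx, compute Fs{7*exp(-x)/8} 7*k/(8*(k^2+1))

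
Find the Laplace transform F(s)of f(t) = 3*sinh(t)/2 3/(2*(s^2 - 1))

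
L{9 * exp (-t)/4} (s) 9/ (4 * (s + 1))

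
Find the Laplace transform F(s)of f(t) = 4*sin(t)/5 4/(5*(s^2 + 1))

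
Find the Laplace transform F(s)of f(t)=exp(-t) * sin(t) 1/((s + 1)^2 + 1)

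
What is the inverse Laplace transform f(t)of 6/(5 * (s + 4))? 6 * exp(-4 * t)/5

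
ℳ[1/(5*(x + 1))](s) pi*csc(pi*s)/5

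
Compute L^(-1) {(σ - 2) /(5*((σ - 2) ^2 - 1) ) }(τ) exp(2*τ)*cosh(τ) /5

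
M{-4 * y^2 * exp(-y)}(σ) -4 * gamma(σ+2)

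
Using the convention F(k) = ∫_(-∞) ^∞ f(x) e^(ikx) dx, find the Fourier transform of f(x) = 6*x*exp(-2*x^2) 3*sqrt(2)*I*sqrt(pi)*k*exp(-k^2/8) /4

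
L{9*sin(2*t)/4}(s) 9/(2*(s^2 + 4))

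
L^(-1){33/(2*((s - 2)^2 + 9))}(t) 11*exp(2*t)*sin(3*t)/2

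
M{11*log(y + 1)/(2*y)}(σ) -11*pi*csc(pi*σ)/(2*σ - 2)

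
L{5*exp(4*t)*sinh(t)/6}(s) 5/(6*((s - 4)^2 - 1))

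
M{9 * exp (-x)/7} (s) 9 * gamma (s)/7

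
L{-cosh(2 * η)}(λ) -λ/(λ^2 - 4)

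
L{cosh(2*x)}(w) w/(w^2 - 4)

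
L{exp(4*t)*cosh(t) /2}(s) (s - 4) /(2*((s - 4) ^2-1) ) 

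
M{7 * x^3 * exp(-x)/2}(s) 7 * gamma(s + 3)/2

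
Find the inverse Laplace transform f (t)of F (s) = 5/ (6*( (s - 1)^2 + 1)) 5*exp (t)*sin (t)/6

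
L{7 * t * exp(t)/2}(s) 7/(2 * (s - 1)^2)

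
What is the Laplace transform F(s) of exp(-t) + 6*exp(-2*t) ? 6/(s + 2) + 1/(s + 1) 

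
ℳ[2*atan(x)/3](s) -pi*sec(pi*s/2)/(3*s)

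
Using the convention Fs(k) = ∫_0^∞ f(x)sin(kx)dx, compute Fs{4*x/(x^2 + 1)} 2*pi*exp(-k)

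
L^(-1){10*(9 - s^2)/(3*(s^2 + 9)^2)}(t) -10*t*cos(3*t)/3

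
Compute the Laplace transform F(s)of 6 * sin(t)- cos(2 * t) 6/(s^2 + 1)- s/(s^2 + 4)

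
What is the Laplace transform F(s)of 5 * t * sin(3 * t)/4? 15 * s/(2 * (s^2 + 9)^2)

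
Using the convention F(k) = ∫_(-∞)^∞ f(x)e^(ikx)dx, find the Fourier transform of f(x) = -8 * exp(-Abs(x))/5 -16/(5 * k^2 + 5)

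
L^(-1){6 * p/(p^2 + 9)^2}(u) u * sin(3 * u)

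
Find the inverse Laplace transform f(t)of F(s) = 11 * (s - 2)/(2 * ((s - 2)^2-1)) 11 * exp(2 * t) * cosh(t)/2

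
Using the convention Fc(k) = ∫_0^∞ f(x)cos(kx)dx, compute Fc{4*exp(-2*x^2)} sqrt(2)*sqrt(pi)*exp(-k^2/8)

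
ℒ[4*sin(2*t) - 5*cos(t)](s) 8/(s^2 + 4) - 5*s/(s^2 + 1)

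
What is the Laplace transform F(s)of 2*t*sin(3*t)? 12*s/(s^2+9)^2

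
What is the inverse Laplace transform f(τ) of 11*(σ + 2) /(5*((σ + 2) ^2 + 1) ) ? 11*exp(-2*τ)*cos(τ) /5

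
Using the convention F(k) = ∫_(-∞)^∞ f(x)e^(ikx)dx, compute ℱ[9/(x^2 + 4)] 9*pi*exp(-2*Abs(k))/2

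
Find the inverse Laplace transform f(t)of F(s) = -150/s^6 -5*t^5/4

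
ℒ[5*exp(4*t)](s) 5/(s - 4)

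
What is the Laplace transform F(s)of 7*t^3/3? 14/s^4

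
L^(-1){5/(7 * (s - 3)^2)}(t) 5 * t * exp(3 * t)/7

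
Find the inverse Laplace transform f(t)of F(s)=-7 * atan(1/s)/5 -7 * sin(t)/(5 * t)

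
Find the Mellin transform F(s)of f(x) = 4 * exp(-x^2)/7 2 * gamma(s/2)/7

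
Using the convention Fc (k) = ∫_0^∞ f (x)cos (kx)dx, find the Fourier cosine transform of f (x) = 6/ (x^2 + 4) 3 * pi * exp (-2 * k)/2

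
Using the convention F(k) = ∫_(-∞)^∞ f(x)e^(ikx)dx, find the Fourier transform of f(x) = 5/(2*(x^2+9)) 5*pi*exp(-3*Abs(k))/6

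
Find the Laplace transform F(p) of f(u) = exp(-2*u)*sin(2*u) 2/((p + 2) ^2 + 4) 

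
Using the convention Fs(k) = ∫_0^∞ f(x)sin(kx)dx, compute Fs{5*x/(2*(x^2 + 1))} 5*pi*exp(-k)/4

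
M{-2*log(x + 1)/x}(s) 2*pi*csc(pi*s)/(s - 1)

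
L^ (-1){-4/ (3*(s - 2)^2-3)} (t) -4*exp (2*t)*sinh (t)/3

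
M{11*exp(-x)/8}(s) 11*gamma(s)/8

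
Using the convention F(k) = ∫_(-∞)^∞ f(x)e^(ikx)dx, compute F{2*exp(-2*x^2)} sqrt(2)*sqrt(pi)*exp(-k^2/8)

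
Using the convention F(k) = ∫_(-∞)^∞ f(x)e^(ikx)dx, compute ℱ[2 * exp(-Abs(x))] 4/(k^2 + 1)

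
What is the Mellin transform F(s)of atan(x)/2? -pi * sec(pi * s/2)/(4 * s)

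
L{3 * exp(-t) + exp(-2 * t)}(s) 1/(s + 2) + 3/(s + 1)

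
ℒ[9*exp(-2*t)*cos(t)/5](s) 9*(s + 2)/(5*((s + 2)^2 + 1))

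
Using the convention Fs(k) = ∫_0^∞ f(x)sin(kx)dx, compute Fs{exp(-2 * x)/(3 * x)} atan(k/2)/3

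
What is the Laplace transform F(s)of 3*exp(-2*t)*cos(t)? 3*(s + 2)/((s + 2)^2 + 1)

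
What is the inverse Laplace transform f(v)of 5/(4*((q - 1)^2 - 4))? 5*exp(v)*sinh(2*v)/8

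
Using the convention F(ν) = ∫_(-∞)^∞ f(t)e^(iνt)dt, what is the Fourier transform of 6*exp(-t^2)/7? 6*sqrt(pi)*exp(-ν^2/4)/7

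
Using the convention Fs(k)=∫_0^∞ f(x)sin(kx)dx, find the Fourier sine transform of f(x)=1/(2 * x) pi/4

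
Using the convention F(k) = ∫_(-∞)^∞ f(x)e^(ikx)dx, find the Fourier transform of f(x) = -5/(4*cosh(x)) -5*pi/(4*cosh(pi*k/2))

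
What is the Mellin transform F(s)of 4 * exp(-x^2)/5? 2 * gamma(s/2)/5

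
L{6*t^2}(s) 12/s^3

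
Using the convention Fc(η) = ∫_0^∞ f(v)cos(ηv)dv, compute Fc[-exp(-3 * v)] -3/(η^2 + 9)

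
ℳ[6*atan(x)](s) -3*pi*sec(pi*s/2)/s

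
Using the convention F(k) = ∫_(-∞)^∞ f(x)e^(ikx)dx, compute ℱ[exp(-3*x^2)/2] sqrt(3)*sqrt(pi)*exp(-k^2/12)/6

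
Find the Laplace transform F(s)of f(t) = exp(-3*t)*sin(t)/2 1/(2*((s + 3)^2 + 1))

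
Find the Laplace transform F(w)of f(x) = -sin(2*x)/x -atan(2/w)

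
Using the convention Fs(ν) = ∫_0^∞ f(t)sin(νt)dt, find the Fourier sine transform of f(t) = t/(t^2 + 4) pi * exp(-2 * ν)/2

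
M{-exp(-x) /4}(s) -gamma(s) /4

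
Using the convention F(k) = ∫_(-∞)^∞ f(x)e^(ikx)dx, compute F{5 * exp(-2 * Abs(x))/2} 10/(k^2+4)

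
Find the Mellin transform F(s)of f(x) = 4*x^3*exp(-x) 4*gamma(s + 3)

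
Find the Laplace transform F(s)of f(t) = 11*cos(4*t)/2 11*s/(2*(s^2 + 16))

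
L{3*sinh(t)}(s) 3/(s^2 - 1)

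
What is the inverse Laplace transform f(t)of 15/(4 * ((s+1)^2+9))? 5 * exp(-t) * sin(3 * t)/4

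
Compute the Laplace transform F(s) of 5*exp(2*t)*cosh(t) 5*(s - 2) /((s - 2) ^2 - 1) 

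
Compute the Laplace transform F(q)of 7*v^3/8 21/(4*q^4)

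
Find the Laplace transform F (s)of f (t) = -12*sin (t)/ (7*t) -12*atan (1/s)/7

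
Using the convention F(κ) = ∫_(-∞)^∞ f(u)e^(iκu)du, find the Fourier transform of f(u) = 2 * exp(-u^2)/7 2 * sqrt(pi) * exp(-κ^2/4)/7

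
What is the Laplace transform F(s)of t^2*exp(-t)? 2/(s + 1)^3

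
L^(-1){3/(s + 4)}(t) 3*exp(-4*t)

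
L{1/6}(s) 1/(6 * s)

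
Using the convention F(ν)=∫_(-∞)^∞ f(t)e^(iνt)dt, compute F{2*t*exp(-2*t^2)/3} sqrt(2)*I*sqrt(pi)*ν*exp(-ν^2/8)/12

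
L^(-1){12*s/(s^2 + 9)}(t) 12*cos(3*t)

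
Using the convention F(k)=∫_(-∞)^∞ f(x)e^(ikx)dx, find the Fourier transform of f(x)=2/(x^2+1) 2 * pi * exp(-Abs(k))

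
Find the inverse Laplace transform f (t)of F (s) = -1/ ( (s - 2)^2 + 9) -exp (2 * t) * sin (3 * t)/3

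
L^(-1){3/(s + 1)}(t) 3*exp(-t)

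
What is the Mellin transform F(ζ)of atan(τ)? -pi * sec(pi * ζ/2)/(2 * ζ)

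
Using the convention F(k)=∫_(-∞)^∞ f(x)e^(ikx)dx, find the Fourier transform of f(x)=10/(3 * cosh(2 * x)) 5 * pi/(3 * cosh(pi * k/4))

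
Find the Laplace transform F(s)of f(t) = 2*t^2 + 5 5/s + 4/s^3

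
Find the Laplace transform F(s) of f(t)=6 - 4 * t 6/s - 4/s^2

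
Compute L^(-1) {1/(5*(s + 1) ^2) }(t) t*exp(-t) /5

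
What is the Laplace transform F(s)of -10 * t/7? -10/(7 * s^2)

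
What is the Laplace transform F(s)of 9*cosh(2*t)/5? 9*s/(5*(s^2-4))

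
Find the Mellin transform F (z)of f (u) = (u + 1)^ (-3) pi*(z - 2)*(z - 1)/ (2*sin (pi*z))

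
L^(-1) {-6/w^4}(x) -x^3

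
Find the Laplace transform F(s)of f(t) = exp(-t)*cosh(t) (s + 1)/(s*(s + 2))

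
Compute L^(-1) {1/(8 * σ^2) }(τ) τ/8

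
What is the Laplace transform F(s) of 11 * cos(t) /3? 11 * s/(3 * (s^2 + 1) ) 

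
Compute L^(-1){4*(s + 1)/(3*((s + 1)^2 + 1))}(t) 4*exp(-t)*cos(t)/3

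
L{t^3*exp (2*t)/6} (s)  (s - 2)^ (-4)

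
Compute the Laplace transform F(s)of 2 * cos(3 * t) 2 * s/(s^2 + 9)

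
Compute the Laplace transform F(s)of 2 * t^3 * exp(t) 12/(s - 1)^4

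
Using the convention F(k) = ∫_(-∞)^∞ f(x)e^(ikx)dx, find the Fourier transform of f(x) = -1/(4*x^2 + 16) -pi*exp(-2*Abs(k))/8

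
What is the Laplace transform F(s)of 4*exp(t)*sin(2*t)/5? 8/(5*((s - 1)^2 + 4))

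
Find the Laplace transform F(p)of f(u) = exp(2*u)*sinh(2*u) 2/(p*(p - 4))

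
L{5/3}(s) 5/(3*s)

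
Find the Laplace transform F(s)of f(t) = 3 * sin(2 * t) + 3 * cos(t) 3 * s/(s^2 + 1) + 6/(s^2 + 4)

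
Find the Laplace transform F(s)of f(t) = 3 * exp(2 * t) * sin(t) 3/((s - 2)^2 + 1)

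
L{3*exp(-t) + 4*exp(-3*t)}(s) 3/(s + 1) + 4/(s + 3)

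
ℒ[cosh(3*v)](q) q/(q^2 - 9)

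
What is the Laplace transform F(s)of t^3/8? 3/(4*s^4)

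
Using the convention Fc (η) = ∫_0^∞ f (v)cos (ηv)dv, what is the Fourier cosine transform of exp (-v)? 1/ (η^2 + 1)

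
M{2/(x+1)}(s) 2*pi*csc(pi*s)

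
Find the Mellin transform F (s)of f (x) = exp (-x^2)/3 gamma (s/2)/6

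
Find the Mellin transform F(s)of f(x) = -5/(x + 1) -5 * pi * csc(pi * s)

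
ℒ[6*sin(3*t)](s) 18/(s^2 + 9)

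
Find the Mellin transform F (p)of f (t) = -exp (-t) -gamma (p)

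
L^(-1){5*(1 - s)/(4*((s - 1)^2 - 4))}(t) -5*exp(t)*cosh(2*t)/4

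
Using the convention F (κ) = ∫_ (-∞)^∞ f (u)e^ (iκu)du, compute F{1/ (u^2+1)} pi*exp (-Abs (κ))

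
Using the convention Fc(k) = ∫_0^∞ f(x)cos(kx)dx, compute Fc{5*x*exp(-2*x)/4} 5*(4 - k^2)/(4*(k^2+4)^2)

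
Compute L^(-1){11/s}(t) 11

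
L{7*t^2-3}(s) 14/s^3-3/s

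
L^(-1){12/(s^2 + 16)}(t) 3 * sin(4 * t)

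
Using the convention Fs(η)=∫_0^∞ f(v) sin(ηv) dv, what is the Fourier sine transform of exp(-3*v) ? η/(η^2 + 9) 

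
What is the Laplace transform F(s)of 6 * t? 6/s^2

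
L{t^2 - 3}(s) 2/s^3 - 3/s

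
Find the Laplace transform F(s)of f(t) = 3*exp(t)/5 3/(5*(s - 1))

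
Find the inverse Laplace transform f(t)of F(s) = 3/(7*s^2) 3*t/7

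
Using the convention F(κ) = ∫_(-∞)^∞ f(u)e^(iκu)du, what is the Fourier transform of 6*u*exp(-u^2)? 3*I*sqrt(pi)*κ*exp(-κ^2/4)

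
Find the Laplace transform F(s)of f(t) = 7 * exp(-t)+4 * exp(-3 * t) 7/(s+1)+4/(s+3)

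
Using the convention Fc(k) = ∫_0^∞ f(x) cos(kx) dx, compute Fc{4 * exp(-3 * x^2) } 2 * sqrt(3) * sqrt(pi) * exp(-k^2/12) /3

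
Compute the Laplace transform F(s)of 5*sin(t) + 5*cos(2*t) 5/(s^2 + 1) + 5*s/(s^2 + 4)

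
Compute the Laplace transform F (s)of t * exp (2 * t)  (s - 2)^ (-2)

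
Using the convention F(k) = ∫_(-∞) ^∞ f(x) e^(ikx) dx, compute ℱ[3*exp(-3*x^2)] sqrt(3)*sqrt(pi)*exp(-k^2/12) 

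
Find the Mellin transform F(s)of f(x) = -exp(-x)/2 -gamma(s)/2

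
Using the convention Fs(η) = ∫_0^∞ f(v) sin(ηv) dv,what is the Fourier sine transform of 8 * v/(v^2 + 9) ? 4 * pi * exp(-3 * η) 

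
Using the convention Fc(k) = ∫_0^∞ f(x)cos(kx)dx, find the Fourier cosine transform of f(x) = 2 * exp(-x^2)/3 sqrt(pi) * exp(-k^2/4)/3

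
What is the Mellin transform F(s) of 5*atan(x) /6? -5*pi*sec(pi*s/2) /(12*s) 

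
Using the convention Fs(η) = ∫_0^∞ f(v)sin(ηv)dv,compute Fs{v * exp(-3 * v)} 6 * η/(η^2 + 9)^2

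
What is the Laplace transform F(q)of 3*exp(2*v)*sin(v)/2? 3/(2*((q - 2)^2 + 1))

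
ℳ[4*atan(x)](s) -2*pi*sec(pi*s/2) /s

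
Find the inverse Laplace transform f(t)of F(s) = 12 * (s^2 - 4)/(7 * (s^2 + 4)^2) 12 * t * cos(2 * t)/7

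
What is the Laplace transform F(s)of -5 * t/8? -5/(8 * s^2)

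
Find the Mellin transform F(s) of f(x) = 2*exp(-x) 2*gamma(s) 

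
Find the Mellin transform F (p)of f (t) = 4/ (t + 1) 4*pi*csc (pi*p)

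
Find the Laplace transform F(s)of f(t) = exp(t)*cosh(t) (s - 1)/(s*(s - 2))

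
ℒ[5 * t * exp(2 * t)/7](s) 5/(7 * (s - 2)^2)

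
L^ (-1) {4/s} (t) 4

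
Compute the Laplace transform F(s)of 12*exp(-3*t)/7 12/(7*(s + 3))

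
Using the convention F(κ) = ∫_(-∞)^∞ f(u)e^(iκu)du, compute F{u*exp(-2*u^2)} sqrt(2)*I*sqrt(pi)*κ*exp(-κ^2/8)/8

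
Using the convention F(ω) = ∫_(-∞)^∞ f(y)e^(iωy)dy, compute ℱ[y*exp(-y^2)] I*sqrt(pi)*ω*exp(-ω^2/4)/2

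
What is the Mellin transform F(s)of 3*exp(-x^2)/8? 3*gamma(s/2)/16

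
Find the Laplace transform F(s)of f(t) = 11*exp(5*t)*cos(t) 11*(s - 5)/((s - 5)^2 + 1)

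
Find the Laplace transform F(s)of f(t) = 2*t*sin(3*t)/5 12*s/(5*(s^2 + 9)^2)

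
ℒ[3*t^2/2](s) 3/s^3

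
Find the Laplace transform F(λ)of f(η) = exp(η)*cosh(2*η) (λ - 1)/((λ - 1)^2 - 4)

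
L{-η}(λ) -1/λ^2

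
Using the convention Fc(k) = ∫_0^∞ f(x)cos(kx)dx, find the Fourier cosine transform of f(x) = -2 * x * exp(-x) 2 * (k^2 - 1)/(k^2 + 1)^2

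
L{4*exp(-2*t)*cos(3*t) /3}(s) 4*(s + 2) /(3*((s + 2) ^2 + 9) ) 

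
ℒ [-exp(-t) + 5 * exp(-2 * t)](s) 5/(s + 2) - 1/(s + 1)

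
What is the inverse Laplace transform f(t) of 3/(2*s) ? 3/2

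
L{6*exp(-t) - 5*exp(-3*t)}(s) 6/(s+1) - 5/(s+3)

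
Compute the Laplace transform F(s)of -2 -2/s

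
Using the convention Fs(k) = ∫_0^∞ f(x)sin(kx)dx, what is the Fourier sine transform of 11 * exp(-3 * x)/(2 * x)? 11 * atan(k/3)/2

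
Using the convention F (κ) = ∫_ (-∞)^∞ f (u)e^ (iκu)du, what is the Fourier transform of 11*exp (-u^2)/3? 11*sqrt (pi)*exp (-κ^2/4)/3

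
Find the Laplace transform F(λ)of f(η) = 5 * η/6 5/(6 * λ^2)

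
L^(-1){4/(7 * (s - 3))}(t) 4 * exp(3 * t)/7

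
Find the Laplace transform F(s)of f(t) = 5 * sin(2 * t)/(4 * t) 5 * atan(2/s)/4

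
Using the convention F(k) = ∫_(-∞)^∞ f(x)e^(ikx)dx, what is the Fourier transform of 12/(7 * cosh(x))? 12 * pi/(7 * cosh(pi * k/2))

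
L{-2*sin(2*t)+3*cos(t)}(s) 3*s/(s^2+1) - 4/(s^2+4)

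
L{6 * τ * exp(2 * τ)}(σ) 6/(σ - 2)^2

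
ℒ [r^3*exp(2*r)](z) 6/(z - 2)^4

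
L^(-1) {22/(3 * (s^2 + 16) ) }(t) 11 * sin(4 * t) /6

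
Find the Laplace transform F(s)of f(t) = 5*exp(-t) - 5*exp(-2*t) 5/(s + 1) - 5/(s + 2)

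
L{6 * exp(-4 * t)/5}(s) 6/(5 * (s + 4))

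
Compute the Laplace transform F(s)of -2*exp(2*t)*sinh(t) -2/((s - 2)^2 - 1)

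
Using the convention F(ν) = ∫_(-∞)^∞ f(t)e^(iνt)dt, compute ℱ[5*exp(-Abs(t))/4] 5/(2*(ν^2+1))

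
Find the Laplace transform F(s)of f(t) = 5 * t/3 5/(3 * s^2)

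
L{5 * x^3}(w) 30/w^4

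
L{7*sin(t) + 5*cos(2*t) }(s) 7/(s^2 + 1) + 5*s/(s^2 + 4) 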